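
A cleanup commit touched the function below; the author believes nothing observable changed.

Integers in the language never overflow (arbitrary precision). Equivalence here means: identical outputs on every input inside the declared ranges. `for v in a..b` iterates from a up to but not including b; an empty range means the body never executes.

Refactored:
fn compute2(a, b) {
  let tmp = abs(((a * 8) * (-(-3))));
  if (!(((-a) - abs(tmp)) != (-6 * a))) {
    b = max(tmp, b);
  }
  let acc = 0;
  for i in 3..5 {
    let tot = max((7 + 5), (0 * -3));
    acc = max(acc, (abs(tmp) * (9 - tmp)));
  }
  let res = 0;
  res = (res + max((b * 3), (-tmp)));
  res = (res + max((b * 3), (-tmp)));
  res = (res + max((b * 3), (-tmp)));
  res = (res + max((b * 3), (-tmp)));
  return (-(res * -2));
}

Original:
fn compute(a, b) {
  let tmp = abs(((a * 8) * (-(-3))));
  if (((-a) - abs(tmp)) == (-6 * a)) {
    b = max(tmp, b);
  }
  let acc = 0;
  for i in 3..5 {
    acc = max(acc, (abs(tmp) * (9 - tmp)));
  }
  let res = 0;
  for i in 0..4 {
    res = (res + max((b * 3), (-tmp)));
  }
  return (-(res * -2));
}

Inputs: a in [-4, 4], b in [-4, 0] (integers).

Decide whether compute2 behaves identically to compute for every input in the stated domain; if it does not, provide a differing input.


The two are interchangeable: min/max/abs usage differs; also local variable names differ; also loop structure differs; also statement counts differ; also constant usage differs; also comparison usage differs; also boolean connective usage differs; also arithmetic usage differs, and every declared input agrees.
Spot check at a=-1, b=-2 — compute: tmp becomes 24; next (((-a) - abs(tmp)) == (-6 * a)) evaluates to false; next acc becomes 0; next at i=3:; next acc becomes 0; next at i=4:; next acc becomes 0; next res becomes 0; next at i=0:; next res becomes -6; next at i=1:; next res becomes -12; next at i=2:; next res becomes -18; next at i=3:; next res becomes -24; next final value -48. compute2: tmp becomes 24; next (!(((-a) - abs(tmp)) != (-6 * a))) evaluates to false; next acc becomes 0; next at i=3:; next tot becomes 12; next acc becomes 0; next at i=4:; next tot becomes 12; next acc becomes 0; next res becomes 0; next res becomes -6; next res becomes -12; next res becomes -18; next res becomes -24; next final value -48. Both give -48.
Checked all 45 inputs in the declared domain: the outputs agree on every one.
verdict: equivalent


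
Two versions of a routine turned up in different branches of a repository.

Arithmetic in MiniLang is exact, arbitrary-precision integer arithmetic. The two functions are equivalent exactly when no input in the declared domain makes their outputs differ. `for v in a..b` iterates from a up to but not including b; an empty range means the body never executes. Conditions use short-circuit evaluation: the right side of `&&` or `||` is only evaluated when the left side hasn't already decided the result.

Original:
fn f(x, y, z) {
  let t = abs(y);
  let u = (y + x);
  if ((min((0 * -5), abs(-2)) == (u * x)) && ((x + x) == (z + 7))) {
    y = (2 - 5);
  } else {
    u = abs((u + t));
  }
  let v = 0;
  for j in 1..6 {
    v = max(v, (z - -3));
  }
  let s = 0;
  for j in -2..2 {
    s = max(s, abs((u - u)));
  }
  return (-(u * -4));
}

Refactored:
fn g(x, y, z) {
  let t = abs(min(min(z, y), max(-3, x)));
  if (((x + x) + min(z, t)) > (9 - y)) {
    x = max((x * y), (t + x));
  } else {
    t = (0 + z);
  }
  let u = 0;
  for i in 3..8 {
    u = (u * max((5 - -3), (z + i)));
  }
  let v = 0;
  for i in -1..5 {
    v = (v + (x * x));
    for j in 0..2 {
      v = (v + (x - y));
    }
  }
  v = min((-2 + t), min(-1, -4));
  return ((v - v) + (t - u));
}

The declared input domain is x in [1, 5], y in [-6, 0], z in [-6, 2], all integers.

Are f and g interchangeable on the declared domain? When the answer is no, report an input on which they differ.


These are not equivalent — on x=1, y=-6, z=-6 the outputs split (4 vs -6).
f: t = 6; u = -5; ((min((0 * -5), abs(-2)) == (u * x)) && ((x + x) == (z + 7))) -> false; u = 1; v = 0; [j=1]; v = 0; [j=2]; v = 0; [j=3]; v = 0; [j=4]; v = 0; [j=5]; v = 0; s = 0; [j=-2]; s = 0; [j=-1]; s = 0; [j=0]; s = 0; [j=1]; s = 0; return 4
g: t = 6; (((x + x) + min(z, t)) > (9 - y)) -> false; t = -6; u = 0; [i=3]; u = 0; [i=4]; u = 0; [i=5]; u = 0; [i=6]; u = 0; [i=7]; u = 0; v = 0; [i=-1]; v = 1; [j=0]; v = 8; [j=1]; v = 15; [i=0]; v = 16; [j=0]; v = 23; [j=1]; v = 30; [i=1]; v = 31; [j=0]; v = 38; [j=1]; v = 45; [i=2]; v = 46; [j=0]; v = 53; [j=1]; v = 60; [i=3]; v = 61; [j=0]; v = 68; [j=1]; v = 75; [i=4]; v = 76; [j=0]; v = 83; [j=1]; v = 90; v = -8; return -6
verdict: not equivalent; witness: x=1, y=-6, z=-6


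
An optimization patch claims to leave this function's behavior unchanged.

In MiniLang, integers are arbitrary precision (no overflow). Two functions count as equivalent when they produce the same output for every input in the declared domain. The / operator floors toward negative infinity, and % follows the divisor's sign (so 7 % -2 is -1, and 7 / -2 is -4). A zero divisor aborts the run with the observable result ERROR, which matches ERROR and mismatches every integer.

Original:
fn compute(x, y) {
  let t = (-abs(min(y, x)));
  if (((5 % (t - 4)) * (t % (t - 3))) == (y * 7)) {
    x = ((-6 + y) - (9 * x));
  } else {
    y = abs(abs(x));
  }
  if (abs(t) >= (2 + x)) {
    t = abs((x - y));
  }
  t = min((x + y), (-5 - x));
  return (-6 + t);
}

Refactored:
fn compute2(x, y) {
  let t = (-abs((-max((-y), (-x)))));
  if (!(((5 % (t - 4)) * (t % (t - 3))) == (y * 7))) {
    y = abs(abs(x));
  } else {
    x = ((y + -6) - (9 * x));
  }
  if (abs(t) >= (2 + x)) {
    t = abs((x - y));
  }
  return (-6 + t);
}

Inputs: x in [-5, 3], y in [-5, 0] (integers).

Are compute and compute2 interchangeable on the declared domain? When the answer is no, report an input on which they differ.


On input x=-5, y=-5, compute returns -6 while compute2 returns 4.
verdict: not equivalent; witness: x=-5, y=-5


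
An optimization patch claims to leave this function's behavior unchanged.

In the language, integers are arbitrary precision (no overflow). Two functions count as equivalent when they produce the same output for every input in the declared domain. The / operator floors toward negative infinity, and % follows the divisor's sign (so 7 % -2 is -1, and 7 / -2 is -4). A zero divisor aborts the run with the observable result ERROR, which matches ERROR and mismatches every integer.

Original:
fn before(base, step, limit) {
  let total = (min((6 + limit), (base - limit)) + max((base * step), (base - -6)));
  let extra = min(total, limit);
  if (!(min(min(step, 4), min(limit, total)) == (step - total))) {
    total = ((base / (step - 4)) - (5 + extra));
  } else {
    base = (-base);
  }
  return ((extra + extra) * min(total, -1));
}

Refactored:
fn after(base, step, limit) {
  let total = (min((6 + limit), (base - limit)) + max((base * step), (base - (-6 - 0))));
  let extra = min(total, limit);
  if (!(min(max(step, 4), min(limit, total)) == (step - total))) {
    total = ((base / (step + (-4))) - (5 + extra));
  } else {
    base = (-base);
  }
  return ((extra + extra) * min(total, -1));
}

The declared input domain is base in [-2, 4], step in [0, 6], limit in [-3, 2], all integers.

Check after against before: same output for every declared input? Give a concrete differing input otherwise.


Equivalent. The edit looks behavioral (`min(step, 4)` became `max(step, 4)`), but over these ranges it never changes the outcome.
An exhaustive pass over the 294 declared inputs shows identical outputs.
Spot check at base=0, step=1, limit=2 — before: total=4, then extra=2, then (!(min(min(step, 4), min(limit, total)) == (step - total))) is true, then total=-7, then returns -28. after: total=4, then extra=2, then (!(min(max(step, 4), min(limit, total)) == (step - total))) is true, then total=-7, then returns -28. Both give -28.
verdict: equivalent


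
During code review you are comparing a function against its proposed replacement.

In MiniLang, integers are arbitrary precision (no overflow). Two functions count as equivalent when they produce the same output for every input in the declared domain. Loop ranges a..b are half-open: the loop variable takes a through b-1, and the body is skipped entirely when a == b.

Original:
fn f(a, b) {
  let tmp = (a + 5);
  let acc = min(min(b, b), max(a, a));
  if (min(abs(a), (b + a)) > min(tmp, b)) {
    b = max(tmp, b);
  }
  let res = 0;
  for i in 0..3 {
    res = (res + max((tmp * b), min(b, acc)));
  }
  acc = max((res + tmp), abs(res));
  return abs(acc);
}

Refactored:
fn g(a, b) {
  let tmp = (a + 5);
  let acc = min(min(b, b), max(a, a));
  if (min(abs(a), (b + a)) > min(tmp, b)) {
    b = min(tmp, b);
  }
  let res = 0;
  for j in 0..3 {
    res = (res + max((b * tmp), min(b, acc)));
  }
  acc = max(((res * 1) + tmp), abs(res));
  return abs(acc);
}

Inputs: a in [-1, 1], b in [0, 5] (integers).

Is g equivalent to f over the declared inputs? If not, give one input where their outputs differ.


Take a=1, b=0.
f: tmp becomes 6; next acc becomes 0; next (min(abs(a), (b + a)) > min(tmp, b)) evaluates to true; next b becomes 6; next res becomes 0; next at i=0:; next res becomes 36; next at i=1:; next res becomes 72; next at i=2:; next res becomes 108; next acc becomes 114; next final value 114
g: tmp becomes 6; next acc becomes 0; next (min(abs(a), (b + a)) > min(tmp, b)) evaluates to true; next b becomes 0; next res becomes 0; next at j=0:; next res becomes 0; next at j=1:; next res becomes 0; next at j=2:; next res becomes 0; next acc becomes 6; next final value 6
114 vs 6 — the two versions disagree here.
verdict: not equivalent; witness: a=1, b=0


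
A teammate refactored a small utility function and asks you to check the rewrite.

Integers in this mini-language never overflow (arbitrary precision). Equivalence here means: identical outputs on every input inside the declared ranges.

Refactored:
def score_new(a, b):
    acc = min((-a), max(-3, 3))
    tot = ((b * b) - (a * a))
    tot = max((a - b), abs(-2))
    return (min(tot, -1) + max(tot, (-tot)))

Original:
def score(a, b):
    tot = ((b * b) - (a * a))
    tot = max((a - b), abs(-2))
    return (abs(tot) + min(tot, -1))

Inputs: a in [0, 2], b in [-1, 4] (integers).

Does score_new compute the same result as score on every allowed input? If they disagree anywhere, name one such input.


Beyond behavior-preserving changes, the revision adds an assignment to `acc` whose value nothing reads.
As a probe, take a=1, b=2: score runs tot=3, then tot=2, then returns 1; score_new runs acc=-1, then tot=3, then tot=2, then returns 1; both end at 1.
Across all 18 domain points the two functions coincide.
verdict: equivalent


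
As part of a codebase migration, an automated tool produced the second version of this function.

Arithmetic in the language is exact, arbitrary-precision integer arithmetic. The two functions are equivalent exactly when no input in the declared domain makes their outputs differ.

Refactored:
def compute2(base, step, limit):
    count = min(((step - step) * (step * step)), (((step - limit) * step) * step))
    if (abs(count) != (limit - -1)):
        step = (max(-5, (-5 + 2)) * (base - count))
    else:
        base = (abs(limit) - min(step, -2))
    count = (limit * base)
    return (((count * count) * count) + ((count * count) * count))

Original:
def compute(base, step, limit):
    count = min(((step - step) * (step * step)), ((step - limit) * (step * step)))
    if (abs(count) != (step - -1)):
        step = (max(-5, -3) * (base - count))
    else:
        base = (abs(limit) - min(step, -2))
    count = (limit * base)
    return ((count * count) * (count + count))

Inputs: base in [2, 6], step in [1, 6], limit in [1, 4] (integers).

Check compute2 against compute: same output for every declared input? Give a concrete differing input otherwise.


Run the pair on base=2, step=1, limit=3.
compute: count := -2 | (abs(count) != (step - -1)): false | base := 5 | count := 15 | result 6750
compute2: count := -2 | (abs(count) != (limit - -1)): true | step := -12 | count := 6 | result 432
6750 vs 432 — the two versions disagree here.
verdict: not equivalent; witness: base=2, step=1, limit=3


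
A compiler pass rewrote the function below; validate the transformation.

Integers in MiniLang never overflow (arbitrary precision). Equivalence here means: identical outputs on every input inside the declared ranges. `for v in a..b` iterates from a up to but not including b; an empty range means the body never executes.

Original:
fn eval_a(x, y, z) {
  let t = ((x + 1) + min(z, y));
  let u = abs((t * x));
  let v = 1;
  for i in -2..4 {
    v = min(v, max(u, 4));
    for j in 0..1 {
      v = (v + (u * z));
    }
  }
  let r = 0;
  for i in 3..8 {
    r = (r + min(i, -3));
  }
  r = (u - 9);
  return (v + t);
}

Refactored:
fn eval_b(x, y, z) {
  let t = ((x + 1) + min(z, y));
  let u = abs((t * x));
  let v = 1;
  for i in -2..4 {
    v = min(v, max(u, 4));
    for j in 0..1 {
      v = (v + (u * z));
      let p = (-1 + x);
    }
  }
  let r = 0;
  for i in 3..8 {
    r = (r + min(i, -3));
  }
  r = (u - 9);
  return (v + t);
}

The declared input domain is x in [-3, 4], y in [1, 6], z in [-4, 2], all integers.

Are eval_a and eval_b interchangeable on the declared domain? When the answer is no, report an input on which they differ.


Reading the diff, among the changes: statement counts differ, constant usage differs, local variable names differ, arithmetic usage differs.
One worked example (x=-1, y=6, z=-2) — eval_a: t becomes -2; next u becomes 2; next v becomes 1; next at i=-2:; next v becomes 1; next at j=0:; next v becomes -3; next at i=-1:; next v becomes -3; next at j=0:; next v becomes -7; next at i=0:; next v becomes -7; next at j=0:; next v becomes -11; next at i=1:; next v becomes -11; next at j=0:; next v becomes -15; next at i=2:; next v becomes -15; next at j=0:; next v becomes -19; next at i=3:; next v becomes -19; next at j=0:; next v becomes -23; next r becomes 0; next at i=3:; next r becomes -3; next at i=4:; next r becomes -6; next at i=5:; next r becomes -9; next at i=6:; next r becomes -12; next at i=7:; next r becomes -15; next r becomes -7; next final value -25; eval_b: t becomes -2; next u becomes 2; next v becomes 1; next at i=-2:; next v becomes 1; next at j=0:; next v becomes -3; next p becomes -2; next at i=-1:; next v becomes -3; next at j=0:; next v becomes -7; next p becomes -2; next at i=0:; next v becomes -7; next at j=0:; next v becomes -11; next p becomes -2; next at i=1:; next v becomes -11; next at j=0:; next v becomes -15; next p becomes -2; next at i=2:; next v becomes -15; next at j=0:; next v becomes -19; next p becomes -2; next at i=3:; next v becomes -19; next at j=0:; next v becomes -23; next p becomes -2; next r becomes 0; next at i=3:; next r becomes -3; next at i=4:; next r becomes -6; next at i=5:; next r becomes -9; next at i=6:; next r becomes -12; next at i=7:; next r becomes -15; next r becomes -7; next final value -25; agreement on -25.
An exhaustive pass over the 336 declared inputs shows identical outputs.
verdict: equivalent


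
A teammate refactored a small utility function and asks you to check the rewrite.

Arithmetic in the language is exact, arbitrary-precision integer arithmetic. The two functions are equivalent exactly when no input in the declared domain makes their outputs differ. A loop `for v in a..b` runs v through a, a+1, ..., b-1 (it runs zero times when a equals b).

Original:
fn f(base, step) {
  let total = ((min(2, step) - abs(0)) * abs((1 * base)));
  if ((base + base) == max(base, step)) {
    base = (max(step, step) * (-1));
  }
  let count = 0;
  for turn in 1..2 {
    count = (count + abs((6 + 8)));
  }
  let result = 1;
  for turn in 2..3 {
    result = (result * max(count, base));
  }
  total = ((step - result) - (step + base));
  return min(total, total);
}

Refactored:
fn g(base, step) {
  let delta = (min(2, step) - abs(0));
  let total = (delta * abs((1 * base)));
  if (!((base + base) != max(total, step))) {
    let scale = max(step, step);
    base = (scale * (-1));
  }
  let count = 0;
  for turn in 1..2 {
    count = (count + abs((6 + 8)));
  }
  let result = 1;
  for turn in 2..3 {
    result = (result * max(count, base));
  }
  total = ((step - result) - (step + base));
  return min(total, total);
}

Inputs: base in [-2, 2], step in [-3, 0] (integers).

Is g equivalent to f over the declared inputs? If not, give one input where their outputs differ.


Consider the input base=-1, step=-2.
f: total = -2; ((base + base) == max(base, step)) -> false; count = 0; [turn=1]; count = 14; result = 1; [turn=2]; result = 14; total = -13; return -13
g: delta = -2; total = -2; (!((base + base) != max(total, step))) -> true; scale = -2; base = 2; count = 0; [turn=1]; count = 14; result = 1; [turn=2]; result = 14; total = -16; return -16
-13 and -16 differ, so these are not the same function on this domain.
verdict: not equivalent; witness: base=-1, step=-2


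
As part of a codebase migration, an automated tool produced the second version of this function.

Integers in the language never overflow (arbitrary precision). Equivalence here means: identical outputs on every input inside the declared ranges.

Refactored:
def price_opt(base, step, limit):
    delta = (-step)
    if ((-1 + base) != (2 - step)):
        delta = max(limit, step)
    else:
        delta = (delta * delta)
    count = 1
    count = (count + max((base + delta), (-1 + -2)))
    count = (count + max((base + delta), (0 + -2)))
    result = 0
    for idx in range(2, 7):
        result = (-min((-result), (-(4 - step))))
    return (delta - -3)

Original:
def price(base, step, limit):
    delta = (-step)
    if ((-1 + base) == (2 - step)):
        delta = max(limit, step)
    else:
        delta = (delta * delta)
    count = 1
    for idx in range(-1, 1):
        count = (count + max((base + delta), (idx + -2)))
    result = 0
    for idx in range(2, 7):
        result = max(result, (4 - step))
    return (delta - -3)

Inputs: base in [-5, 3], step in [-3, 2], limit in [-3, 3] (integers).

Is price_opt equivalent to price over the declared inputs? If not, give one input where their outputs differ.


The rewrite breaks on base=-5, step=-3, limit=-3, where the results are 12 and 0.
price: delta = 3; ((-1 + base) == (2 - step)) -> false; delta = 9; count = 1; [idx=-1]; count = 5; [idx=0]; count = 9; result = 0; [idx=2]; result = 7; [idx=3]; result = 7; [idx=4]; result = 7; [idx=5]; result = 7; [idx=6]; result = 7; return 12
price_opt: delta = 3; ((-1 + base) != (2 - step)) -> true; delta = -3; count = 1; count = -2; count = -4; result = 0; [idx=2]; result = 7; [idx=3]; result = 7; [idx=4]; result = 7; [idx=5]; result = 7; [idx=6]; result = 7; return 0
verdict: not equivalent; witness: base=-5, step=-3, limit=-3


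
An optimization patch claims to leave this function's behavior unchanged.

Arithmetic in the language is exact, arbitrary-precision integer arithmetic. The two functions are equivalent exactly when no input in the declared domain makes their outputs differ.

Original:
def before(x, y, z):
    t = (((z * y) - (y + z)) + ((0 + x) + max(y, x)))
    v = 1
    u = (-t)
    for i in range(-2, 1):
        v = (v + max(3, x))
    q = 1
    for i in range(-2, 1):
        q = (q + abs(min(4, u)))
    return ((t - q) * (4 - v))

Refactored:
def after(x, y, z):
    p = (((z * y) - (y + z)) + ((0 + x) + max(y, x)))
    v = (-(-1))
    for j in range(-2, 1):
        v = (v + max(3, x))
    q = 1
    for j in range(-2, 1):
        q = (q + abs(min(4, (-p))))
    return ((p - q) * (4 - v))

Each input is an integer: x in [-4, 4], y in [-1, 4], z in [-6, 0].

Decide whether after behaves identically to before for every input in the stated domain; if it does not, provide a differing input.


Reading the diff, among the changes: statement counts differ, local variable names differ.
Tracing x=2, y=4, z=0: before: t := 2 | v := 1 | u := -2 | iter i=-2: | v := 4 | iter i=-1: | v := 7 | iter i=0: | v := 10 | q := 1 | iter i=-2: | q := 3 | iter i=-1: | q := 5 | iter i=0: | q := 7 | result 30 | after: p := 2 | v := 1 | iter j=-2: | v := 4 | iter j=-1: | v := 7 | iter j=0: | v := 10 | q := 1 | iter j=-2: | q := 3 | iter j=-1: | q := 5 | iter j=0: | q := 7 | result 30 — matching result 30.
Across all 378 domain points the two functions coincide.
verdict: equivalent


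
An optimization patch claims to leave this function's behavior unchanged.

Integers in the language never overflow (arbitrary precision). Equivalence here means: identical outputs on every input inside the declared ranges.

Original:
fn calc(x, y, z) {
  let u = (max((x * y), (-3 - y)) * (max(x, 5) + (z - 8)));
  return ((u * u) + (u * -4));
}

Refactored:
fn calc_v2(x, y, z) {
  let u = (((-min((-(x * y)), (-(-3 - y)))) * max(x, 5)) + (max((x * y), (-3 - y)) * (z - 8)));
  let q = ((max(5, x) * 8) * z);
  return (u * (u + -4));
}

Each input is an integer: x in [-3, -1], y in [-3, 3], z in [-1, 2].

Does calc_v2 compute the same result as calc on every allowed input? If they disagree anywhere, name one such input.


Whatever the rewrite altered, no input in the stated domain can expose a difference; all 84 inputs agree.
verdict: equivalent


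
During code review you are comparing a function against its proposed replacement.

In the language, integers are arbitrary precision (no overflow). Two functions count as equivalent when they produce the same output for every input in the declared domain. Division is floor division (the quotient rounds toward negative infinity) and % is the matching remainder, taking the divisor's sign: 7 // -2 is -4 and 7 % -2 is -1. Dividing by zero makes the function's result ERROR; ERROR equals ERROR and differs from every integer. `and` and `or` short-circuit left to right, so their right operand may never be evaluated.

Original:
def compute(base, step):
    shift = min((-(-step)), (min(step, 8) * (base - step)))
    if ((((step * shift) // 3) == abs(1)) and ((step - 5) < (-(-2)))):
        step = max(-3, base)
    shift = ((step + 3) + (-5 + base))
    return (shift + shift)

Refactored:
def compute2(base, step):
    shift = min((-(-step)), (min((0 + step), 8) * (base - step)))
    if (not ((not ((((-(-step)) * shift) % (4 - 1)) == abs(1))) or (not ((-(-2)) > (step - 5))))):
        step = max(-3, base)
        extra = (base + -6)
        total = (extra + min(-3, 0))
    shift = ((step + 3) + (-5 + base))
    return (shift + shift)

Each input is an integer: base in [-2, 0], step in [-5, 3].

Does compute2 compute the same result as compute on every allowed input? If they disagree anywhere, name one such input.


Evaluate both at base=-2, step=-1.
compute: shift := -1 | ((((step * shift) // 3) == abs(1)) and ((step - 5) < (-(-2)))): false | shift := -5 | result -10
compute2: shift := -1 | (not ((not ((((-(-step)) * shift) % (4 - 1)) == abs(1))) or (not ((-(-2)) > (step - 5))))): true | step := -2 | extra := -8 | total := -11 | shift := -6 | result -12
-10 against -12: the behavior changed.
verdict: not equivalent; witness: base=-2, step=-1


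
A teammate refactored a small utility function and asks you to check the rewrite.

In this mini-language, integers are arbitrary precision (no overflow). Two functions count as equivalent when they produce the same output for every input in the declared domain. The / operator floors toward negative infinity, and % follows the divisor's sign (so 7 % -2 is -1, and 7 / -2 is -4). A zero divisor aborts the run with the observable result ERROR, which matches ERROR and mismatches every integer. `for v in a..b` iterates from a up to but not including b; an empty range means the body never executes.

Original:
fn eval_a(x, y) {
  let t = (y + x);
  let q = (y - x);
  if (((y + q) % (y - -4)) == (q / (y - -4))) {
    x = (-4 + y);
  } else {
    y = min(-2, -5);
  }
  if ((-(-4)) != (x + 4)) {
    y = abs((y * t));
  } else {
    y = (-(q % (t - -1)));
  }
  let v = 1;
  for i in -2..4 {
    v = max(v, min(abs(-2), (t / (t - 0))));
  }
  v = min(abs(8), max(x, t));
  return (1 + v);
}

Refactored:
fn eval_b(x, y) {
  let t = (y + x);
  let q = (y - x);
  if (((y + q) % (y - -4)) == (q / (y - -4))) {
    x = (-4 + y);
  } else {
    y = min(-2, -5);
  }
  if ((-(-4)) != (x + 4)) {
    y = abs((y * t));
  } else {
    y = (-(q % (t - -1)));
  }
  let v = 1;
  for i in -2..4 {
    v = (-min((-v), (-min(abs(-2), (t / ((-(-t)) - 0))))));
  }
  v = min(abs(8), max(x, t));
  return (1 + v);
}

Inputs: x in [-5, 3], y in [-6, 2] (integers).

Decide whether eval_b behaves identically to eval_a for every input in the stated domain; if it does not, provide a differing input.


Comparing the listings, the differences include: min/max/abs usage differs.
Tracing x=-2, y=-6: eval_a: t becomes -8; next q becomes -4; next (((y + q) % (y - -4)) == (q / (y - -4))) evaluates to false; next y becomes -5; next ((-(-4)) != (x + 4)) evaluates to true; next y becomes 40; next v becomes 1; next at i=-2:; next v becomes 1; next at i=-1:; next v becomes 1; next at i=0:; next v becomes 1; next at i=1:; next v becomes 1; next at i=2:; next v becomes 1; next at i=3:; next v becomes 1; next v becomes -2; next final value -1 | eval_b: t becomes -8; next q becomes -4; next (((y + q) % (y - -4)) == (q / (y - -4))) evaluates to false; next y becomes -5; next ((-(-4)) != (x + 4)) evaluates to true; next y becomes 40; next v becomes 1; next at i=-2:; next v becomes 1; next at i=-1:; next v becomes 1; next at i=0:; next v becomes 1; next at i=1:; next v becomes 1; next at i=2:; next v becomes 1; next at i=3:; next v becomes 1; next v becomes -2; next final value -1 — matching result -1.
Every one of the 81 inputs gives matching results.
verdict: equivalent


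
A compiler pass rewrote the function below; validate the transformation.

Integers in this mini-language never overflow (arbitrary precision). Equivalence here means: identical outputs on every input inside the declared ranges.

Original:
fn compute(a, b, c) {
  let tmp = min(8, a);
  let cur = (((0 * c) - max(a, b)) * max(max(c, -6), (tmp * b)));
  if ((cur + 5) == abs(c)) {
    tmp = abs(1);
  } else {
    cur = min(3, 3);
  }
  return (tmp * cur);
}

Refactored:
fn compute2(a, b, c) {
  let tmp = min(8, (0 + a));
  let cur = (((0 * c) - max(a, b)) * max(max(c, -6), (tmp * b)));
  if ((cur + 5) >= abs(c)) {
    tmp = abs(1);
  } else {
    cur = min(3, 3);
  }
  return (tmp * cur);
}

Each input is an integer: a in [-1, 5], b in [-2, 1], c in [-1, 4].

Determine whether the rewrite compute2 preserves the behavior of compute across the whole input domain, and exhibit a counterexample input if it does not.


Run the pair on a=-1, b=-2, c=-1.
compute: tmp becomes -1; next cur becomes 2; next ((cur + 5) == abs(c)) evaluates to false; next cur becomes 3; next final value -3
compute2: tmp becomes -1; next cur becomes 2; next ((cur + 5) >= abs(c)) evaluates to true; next tmp becomes 1; next final value 2
-3 and 2 differ, so these are not the same function on this domain.
verdict: not equivalent; witness: a=-1, b=-2, c=-1


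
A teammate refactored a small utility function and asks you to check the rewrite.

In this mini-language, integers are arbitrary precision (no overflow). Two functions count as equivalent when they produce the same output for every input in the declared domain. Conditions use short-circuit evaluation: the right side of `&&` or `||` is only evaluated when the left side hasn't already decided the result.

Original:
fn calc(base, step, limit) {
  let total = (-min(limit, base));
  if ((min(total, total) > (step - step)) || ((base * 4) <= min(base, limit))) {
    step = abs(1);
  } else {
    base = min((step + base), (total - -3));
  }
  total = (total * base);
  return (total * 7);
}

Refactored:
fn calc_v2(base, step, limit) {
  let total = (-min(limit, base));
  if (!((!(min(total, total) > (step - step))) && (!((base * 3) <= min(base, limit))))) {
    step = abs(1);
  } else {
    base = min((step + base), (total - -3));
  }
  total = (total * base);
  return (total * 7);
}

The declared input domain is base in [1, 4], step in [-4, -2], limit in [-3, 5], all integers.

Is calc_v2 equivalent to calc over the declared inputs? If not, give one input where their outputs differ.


The one real change (`4` became `3`) has no effect anywhere in the declared ranges; all 108 inputs agree.
verdict: equivalent


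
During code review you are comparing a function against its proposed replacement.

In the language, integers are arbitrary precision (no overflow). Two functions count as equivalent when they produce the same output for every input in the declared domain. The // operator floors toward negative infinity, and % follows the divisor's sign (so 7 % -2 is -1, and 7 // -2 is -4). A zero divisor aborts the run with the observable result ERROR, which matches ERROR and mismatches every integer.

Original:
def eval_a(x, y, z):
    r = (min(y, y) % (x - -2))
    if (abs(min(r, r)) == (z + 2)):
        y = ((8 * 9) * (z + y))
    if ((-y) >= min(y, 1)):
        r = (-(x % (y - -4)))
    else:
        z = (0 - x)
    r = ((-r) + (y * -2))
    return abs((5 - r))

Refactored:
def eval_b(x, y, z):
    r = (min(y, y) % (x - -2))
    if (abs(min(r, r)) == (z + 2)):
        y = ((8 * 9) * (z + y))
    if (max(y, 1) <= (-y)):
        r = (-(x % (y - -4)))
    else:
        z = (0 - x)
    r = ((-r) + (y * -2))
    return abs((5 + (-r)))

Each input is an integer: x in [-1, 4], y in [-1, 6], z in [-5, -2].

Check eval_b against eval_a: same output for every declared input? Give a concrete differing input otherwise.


Consider the input x=-1, y=0, z=-5.
eval_a: r := 0 | (abs(min(r, r)) == (z + 2)): false | ((-y) >= min(y, 1)): true | r := -3 | r := 3 | result 2
eval_b: r := 0 | (abs(min(r, r)) == (z + 2)): false | (max(y, 1) <= (-y)): false | z := 1 | r := 0 | result 5
2 against 5: the behavior changed.
verdict: not equivalent; witness: x=-1, y=0, z=-5


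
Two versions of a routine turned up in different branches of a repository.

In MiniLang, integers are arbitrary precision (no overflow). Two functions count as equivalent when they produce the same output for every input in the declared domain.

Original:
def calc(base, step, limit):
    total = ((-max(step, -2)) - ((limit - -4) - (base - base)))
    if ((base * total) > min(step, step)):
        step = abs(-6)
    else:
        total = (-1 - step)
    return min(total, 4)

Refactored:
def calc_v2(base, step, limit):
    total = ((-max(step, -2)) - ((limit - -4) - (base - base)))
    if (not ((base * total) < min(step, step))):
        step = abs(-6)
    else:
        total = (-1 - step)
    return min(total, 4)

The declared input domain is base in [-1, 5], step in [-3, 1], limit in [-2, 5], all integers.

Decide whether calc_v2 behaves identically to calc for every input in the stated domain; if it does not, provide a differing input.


There is a counterexample at base=0, step=0, limit=-2: -1 on one side, -2 on the other.
calc: total = -2; ((base * total) > min(step, step)) -> false; total = -1; return -1
calc_v2: total = -2; (not ((base * total) < min(step, step))) -> true; step = 6; return -2
verdict: not equivalent; witness: base=0, step=0, limit=-2


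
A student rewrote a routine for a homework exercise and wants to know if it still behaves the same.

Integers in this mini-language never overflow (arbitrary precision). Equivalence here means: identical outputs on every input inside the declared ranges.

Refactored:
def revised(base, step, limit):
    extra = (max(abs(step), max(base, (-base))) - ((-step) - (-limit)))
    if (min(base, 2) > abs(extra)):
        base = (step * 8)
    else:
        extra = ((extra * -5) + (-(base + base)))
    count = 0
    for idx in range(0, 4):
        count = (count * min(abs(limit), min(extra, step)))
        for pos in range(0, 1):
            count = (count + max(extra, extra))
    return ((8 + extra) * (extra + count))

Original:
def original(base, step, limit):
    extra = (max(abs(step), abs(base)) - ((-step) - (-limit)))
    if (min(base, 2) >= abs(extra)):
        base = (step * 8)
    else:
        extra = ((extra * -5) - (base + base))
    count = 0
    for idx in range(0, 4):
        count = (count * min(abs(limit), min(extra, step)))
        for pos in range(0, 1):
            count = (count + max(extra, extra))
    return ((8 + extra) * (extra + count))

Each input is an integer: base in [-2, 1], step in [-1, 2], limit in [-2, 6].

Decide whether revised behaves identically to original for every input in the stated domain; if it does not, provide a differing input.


There is a counterexample at base=1, step=-1, limit=-1: 9 on one side, 2093 on the other.
original: extra=1, then (min(base, 2) >= abs(extra)) is true, then base=-8, then count=0, then (idx=0), then count=0, then (pos=0), then count=1, then (idx=1), then count=-1, then (pos=0), then count=0, then (idx=2), then count=0, then (pos=0), then count=1, then (idx=3), then count=-1, then (pos=0), then count=0, then returns 9
revised: extra=1, then (min(base, 2) > abs(extra)) is false, then extra=-7, then count=0, then (idx=0), then count=0, then (pos=0), then count=-7, then (idx=1), then count=49, then (pos=0), then count=42, then (idx=2), then count=-294, then (pos=0), then count=-301, then (idx=3), then count=2107, then (pos=0), then count=2100, then returns 2093
verdict: not equivalent; witness: base=1, step=-1, limit=-1


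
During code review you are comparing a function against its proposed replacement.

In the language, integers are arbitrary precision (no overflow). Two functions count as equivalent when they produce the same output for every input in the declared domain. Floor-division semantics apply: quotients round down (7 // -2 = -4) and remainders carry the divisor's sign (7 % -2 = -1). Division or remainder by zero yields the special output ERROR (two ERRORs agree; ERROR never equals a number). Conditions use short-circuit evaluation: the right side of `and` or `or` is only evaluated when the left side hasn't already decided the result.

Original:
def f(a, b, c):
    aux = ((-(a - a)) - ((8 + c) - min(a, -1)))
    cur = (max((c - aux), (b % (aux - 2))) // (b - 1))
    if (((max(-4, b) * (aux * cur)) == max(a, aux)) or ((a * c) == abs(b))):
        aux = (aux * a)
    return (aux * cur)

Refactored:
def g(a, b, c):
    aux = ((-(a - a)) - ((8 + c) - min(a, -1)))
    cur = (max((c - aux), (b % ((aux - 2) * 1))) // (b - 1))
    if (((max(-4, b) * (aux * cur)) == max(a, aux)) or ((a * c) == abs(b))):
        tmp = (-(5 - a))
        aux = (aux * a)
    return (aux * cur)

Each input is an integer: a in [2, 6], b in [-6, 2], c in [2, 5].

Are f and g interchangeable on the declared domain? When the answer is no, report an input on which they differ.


Behavior is preserved: although local variable names differ, arithmetic usage differs, constant usage differs, statement counts differ, the outputs never diverge.
Tracing a=6, b=-2, c=5: f: aux=-14, then cur=-7, then (((max(-4, b) * (aux * cur)) == max(a, aux)) or ((a * c) == abs(b))) is false, then returns 98 | g: aux=-14, then cur=-7, then (((max(-4, b) * (aux * cur)) == max(a, aux)) or ((a * c) == abs(b))) is false, then returns 98 — matching result 98.
Across all 180 domain points the two functions coincide.
verdict: equivalent


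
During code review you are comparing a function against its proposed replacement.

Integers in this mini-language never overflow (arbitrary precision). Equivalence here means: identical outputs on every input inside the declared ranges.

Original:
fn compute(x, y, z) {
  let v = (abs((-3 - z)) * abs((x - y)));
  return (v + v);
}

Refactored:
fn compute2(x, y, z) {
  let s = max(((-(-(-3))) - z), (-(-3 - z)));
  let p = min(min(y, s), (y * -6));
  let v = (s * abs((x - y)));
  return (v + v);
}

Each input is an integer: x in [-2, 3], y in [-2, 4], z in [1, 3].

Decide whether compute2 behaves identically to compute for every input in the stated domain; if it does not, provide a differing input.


Among the additions is an assignment to `p` whose value nothing reads, and its value is discarded.
Spot check at x=-2, y=1, z=2 — compute: v=15, then returns 30. compute2: s=5, then p=-6, then v=15, then returns 30. Both give 30.
An exhaustive pass over the 126 declared inputs shows identical outputs.
verdict: equivalent


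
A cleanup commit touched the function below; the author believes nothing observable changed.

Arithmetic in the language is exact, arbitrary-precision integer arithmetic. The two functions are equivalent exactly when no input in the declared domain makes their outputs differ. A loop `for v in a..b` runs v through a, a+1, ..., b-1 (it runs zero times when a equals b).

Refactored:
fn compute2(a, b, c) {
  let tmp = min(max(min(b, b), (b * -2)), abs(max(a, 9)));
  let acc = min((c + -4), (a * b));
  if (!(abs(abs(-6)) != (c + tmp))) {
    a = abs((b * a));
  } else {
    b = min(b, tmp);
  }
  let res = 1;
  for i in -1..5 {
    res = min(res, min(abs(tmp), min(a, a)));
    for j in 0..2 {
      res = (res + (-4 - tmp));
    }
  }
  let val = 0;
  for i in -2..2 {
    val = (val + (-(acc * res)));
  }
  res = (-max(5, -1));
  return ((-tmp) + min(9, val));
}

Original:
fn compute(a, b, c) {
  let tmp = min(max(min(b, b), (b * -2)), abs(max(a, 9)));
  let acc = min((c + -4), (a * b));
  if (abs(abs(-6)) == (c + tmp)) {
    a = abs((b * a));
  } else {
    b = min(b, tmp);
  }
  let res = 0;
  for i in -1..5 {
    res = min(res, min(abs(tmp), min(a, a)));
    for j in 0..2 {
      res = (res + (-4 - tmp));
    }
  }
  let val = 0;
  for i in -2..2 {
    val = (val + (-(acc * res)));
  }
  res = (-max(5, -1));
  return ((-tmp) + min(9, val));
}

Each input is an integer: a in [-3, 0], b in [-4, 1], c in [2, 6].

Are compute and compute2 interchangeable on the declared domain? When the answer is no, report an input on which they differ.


These are not equivalent — on a=-3, b=-2, c=2 the outputs split (-772 vs -764).
compute: tmp := 4 | acc := -2 | (abs(abs(-6)) == (c + tmp)): true | a := 6 | res := 0 | iter i=-1: | res := 0 | iter j=0: | res := -8 | iter j=1: | res := -16 | iter i=0: | res := -16 | iter j=0: | res := -24 | iter j=1: | res := -32 | iter i=1: | res := -32 | iter j=0: | res := -40 | iter j=1: | res := -48 | iter i=2: | res := -48 | iter j=0: | res := -56 | iter j=1: | res := -64 | iter i=3: | res := -64 | iter j=0: | res := -72 | iter j=1: | res := -80 | iter i=4: | res := -80 | iter j=0: | res := -88 | iter j=1: | res := -96 | val := 0 | iter i=-2: | val := -192 | iter i=-1: | val := -384 | iter i=0: | val := -576 | iter i=1: | val := -768 | res := -5 | result -772
compute2: tmp := 4 | acc := -2 | (!(abs(abs(-6)) != (c + tmp))): true | a := 6 | res := 1 | iter i=-1: | res := 1 | iter j=0: | res := -7 | iter j=1: | res := -15 | iter i=0: | res := -15 | iter j=0: | res := -23 | iter j=1: | res := -31 | iter i=1: | res := -31 | iter j=0: | res := -39 | iter j=1: | res := -47 | iter i=2: | res := -47 | iter j=0: | res := -55 | iter j=1: | res := -63 | iter i=3: | res := -63 | iter j=0: | res := -71 | iter j=1: | res := -79 | iter i=4: | res := -79 | iter j=0: | res := -87 | iter j=1: | res := -95 | val := 0 | iter i=-2: | val := -190 | iter i=-1: | val := -380 | iter i=0: | val := -570 | iter i=1: | val := -760 | res := -5 | result -764
verdict: not equivalent; witness: a=-3, b=-2, c=2


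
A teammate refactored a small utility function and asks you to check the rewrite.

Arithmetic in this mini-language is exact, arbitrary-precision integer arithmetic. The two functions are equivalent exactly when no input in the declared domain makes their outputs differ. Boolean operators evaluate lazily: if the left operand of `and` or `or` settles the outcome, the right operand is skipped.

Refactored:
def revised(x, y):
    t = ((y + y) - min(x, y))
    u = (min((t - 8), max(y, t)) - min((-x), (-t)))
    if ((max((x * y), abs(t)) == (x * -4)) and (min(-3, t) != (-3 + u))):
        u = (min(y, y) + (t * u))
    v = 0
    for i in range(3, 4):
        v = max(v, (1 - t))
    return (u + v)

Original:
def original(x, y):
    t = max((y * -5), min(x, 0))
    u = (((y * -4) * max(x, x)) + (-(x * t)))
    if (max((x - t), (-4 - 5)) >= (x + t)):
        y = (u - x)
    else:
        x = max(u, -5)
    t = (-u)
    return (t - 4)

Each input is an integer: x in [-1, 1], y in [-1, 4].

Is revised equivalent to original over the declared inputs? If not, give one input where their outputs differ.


Input x=-1, y=-1: -5 from original versus -8 from revised.
verdict: not equivalent; witness: x=-1, y=-1
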